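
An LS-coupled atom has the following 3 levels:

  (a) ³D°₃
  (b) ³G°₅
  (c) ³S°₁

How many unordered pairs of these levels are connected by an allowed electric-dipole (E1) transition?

(a)–(b): forbidden (parity, ΔL, ΔJ).
(a)–(c): forbidden (parity, ΔL, ΔJ).
(b)–(c): forbidden (parity, ΔL, ΔJ).
Allowed pairs: 0 of 3.

0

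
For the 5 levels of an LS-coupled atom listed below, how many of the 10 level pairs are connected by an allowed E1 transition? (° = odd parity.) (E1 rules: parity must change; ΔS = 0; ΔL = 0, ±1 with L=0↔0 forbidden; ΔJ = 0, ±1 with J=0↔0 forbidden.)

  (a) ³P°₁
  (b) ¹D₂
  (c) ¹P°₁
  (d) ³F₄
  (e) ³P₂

2

(a)–(b): forbidden (ΔS).
(a)–(c): forbidden (parity, ΔS).
(a)–(d): forbidden (ΔL, ΔJ).
(a)–(e): allowed.
(b)–(c): allowed.
(b)–(d): forbidden (parity, ΔS, ΔJ).
(b)–(e): forbidden (parity, ΔS).
(c)–(d): forbidden (ΔS, ΔL, ΔJ).
(c)–(e): forbidden (ΔS).
(d)–(e): forbidden (parity, ΔL, ΔJ).
Allowed pairs: 2 of 10.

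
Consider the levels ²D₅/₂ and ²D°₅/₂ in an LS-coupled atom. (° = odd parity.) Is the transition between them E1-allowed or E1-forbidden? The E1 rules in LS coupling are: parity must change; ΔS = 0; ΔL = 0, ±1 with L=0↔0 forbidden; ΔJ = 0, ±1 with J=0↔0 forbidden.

allowed

Parity must change: even → odd — passes.
ΔS = 0: S: 1/2 → 1/2 — passes.
ΔL = 0, ±1 (not L=0↔0): L: 2 → 2, ΔL = +0 — passes.
ΔJ = 0, ±1 (not J=0↔0): J: 5/2 → 5/2, ΔJ = +0 — passes.
All four E1 rules are satisfied.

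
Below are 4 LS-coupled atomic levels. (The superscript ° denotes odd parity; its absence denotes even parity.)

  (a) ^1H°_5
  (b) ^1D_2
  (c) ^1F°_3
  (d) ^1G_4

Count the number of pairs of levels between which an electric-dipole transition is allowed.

(a)–(b): forbidden (ΔL, ΔJ).
(a)–(c): forbidden (parity, ΔL, ΔJ).
(a)–(d): allowed.
(b)–(c): allowed.
(b)–(d): forbidden (parity, ΔL, ΔJ).
(c)–(d): allowed.
Allowed pairs: 3 of 6.

3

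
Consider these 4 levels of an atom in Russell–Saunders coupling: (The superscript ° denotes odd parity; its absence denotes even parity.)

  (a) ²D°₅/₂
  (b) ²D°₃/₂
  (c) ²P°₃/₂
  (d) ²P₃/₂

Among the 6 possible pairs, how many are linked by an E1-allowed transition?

(a)–(b): forbidden (parity).
(a)–(c): forbidden (parity).
(a)–(d): allowed.
(b)–(c): forbidden (parity).
(b)–(d): allowed.
(c)–(d): allowed.
Allowed pairs: 3 of 6.

3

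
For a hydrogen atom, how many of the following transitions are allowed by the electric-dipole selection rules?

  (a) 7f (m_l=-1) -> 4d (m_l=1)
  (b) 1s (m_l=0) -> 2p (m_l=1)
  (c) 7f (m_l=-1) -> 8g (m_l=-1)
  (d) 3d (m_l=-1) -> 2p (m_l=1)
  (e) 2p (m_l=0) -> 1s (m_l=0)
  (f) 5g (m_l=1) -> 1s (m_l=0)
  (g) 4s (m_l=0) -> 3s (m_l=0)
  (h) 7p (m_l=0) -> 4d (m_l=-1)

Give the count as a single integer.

(a) forbidden — Δm_l = +2 (E1 requires Δm_l = 0, ±1)
(b) allowed
(c) allowed
(d) forbidden — Δm_l = +2 (E1 requires Δm_l = 0, ±1)
(e) allowed
(f) forbidden — Δl = -4 (E1 requires Δl = ±1)
(g) forbidden — Δl = +0 (E1 requires Δl = ±1)
(h) allowed
Total allowed: 4 of 8.

4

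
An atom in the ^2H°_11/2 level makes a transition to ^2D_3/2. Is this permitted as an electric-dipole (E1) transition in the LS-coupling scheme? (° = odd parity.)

Parity must change: odd → even — passes.
ΔS = 0: S: 1/2 → 1/2 — passes.
ΔL = 0, ±1 (not L=0↔0): L: 5 → 2, ΔL = -3 — fails.
ΔJ = 0, ±1 (not J=0↔0): J: 11/2 → 3/2, ΔJ = -4 — fails.
Rule(s) violated: ΔL, ΔJ.

forbidden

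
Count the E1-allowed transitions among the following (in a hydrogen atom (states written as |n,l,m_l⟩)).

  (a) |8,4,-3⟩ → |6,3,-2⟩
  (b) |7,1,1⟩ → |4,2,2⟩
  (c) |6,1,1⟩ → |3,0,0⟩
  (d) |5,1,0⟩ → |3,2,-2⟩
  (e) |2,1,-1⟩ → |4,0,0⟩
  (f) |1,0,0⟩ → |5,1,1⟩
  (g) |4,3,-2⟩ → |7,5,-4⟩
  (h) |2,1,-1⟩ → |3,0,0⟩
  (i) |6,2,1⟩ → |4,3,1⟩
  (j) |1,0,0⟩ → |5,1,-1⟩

(a) allowed
(b) allowed
(c) allowed
(d) forbidden — Δm_l = -2 (E1 requires Δm_l = 0, ±1)
(e) allowed
(f) allowed
(g) forbidden — Δl = +2 (E1 requires Δl = ±1); Δm_l = -2 (E1 requires Δm_l = 0, ±1)
(h) allowed
(i) allowed
(j) allowed
Total allowed: 8 of 10.

8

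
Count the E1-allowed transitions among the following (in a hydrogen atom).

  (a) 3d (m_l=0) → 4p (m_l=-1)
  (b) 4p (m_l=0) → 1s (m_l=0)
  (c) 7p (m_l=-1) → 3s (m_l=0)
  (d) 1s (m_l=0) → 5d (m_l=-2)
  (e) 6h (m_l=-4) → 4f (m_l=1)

(a) allowed
(b) allowed
(c) allowed
(d) forbidden — Δl = +2 (E1 requires Δl = ±1); Δm_l = -2 (E1 requires Δm_l = 0, ±1)
(e) forbidden — Δl = -2 (E1 requires Δl = ±1); Δm_l = +5 (E1 requires Δm_l = 0, ±1)
Total allowed: 3 of 5.

3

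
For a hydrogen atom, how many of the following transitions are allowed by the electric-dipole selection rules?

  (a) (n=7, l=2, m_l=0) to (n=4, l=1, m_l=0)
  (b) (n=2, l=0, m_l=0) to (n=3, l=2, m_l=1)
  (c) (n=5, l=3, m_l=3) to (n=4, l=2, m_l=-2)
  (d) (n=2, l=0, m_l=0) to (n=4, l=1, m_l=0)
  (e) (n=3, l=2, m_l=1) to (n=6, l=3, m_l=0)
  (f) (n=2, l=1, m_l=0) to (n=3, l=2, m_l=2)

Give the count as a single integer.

(a) allowed
(b) forbidden — Δl = +2 (E1 requires Δl = ±1)
(c) forbidden — Δm_l = -5 (E1 requires Δm_l = 0, ±1)
(d) allowed
(e) allowed
(f) forbidden — Δm_l = +2 (E1 requires Δm_l = 0, ±1)
Total allowed: 3 of 6.

3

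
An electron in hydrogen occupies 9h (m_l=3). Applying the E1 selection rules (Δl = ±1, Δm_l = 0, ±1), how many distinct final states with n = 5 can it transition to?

E1 requires Δl = ±1, so l_f ∈ {4, 6}; with 0 ≤ l_f ≤ n_f−1 = 4, the allowed l_f values are {4}.
For l_f = 4: m_f ∈ {m_i−1, m_i, m_i+1} ∩ [−4, 4] = {2, 3, 4} → 3 states.
Total: 3.

3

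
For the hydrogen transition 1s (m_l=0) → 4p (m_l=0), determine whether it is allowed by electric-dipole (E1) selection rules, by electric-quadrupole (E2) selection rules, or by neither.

E1

Δl = 1 − 0 = +1; l_i + l_f = 1.
Δm_l = +0.
E1 (Δl = ±1, |Δm_l| ≤ 1): satisfied.
E2 (Δl = 0,±2, l_i+l_f ≥ 2, |Δm_l| ≤ 2): not satisfied.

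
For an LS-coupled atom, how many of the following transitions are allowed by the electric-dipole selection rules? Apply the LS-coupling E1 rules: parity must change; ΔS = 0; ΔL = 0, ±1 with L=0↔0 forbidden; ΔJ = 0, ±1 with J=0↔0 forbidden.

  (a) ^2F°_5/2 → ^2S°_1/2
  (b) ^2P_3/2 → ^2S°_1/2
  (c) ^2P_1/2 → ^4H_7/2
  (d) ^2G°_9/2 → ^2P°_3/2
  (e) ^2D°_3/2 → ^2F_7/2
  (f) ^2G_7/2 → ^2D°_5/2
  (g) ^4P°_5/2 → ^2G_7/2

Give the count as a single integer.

(a) forbidden (parity, ΔL, ΔJ fail)
(b) allowed
(c) forbidden (parity, ΔS, ΔL, ΔJ fail)
(d) forbidden (parity, ΔL, ΔJ fail)
(e) forbidden (ΔJ fails)
(f) forbidden (ΔL fails)
(g) forbidden (ΔS, ΔL fail)
Total allowed: 1 of 7.

1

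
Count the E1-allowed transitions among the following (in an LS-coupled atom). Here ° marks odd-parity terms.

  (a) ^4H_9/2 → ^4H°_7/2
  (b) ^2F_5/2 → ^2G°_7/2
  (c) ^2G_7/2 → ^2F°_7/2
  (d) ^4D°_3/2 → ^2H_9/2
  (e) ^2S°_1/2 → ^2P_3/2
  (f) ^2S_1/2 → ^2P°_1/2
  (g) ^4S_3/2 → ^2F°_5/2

5

(a) allowed
(b) allowed
(c) allowed
(d) forbidden (ΔS, ΔL, ΔJ fail)
(e) allowed
(f) allowed
(g) forbidden (ΔS, ΔL fail)
Total allowed: 5 of 7.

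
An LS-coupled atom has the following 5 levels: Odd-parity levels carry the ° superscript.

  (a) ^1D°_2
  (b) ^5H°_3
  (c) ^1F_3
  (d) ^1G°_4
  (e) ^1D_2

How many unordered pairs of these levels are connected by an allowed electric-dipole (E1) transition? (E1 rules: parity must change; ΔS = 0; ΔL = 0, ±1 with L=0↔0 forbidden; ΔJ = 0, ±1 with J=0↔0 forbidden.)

3

(a)–(b): forbidden (parity, ΔS, ΔL).
(a)–(c): allowed.
(a)–(d): forbidden (parity, ΔL, ΔJ).
(a)–(e): allowed.
(b)–(c): forbidden (ΔS, ΔL).
(b)–(d): forbidden (parity, ΔS).
(b)–(e): forbidden (ΔS, ΔL).
(c)–(d): allowed.
(c)–(e): forbidden (parity).
(d)–(e): forbidden (ΔL, ΔJ).
Allowed pairs: 3 of 10.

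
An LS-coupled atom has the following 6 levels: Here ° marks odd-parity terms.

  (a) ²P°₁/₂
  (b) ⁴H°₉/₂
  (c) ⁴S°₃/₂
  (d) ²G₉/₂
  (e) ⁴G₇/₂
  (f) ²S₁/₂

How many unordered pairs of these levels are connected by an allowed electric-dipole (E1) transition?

2

(a)–(b): forbidden (parity, ΔS, ΔL, ΔJ).
(a)–(c): forbidden (parity, ΔS).
(a)–(d): forbidden (ΔL, ΔJ).
(a)–(e): forbidden (ΔS, ΔL, ΔJ).
(a)–(f): allowed.
(b)–(c): forbidden (parity, ΔL, ΔJ).
(b)–(d): forbidden (ΔS).
(b)–(e): allowed.
(b)–(f): forbidden (ΔS, ΔL, ΔJ).
(c)–(d): forbidden (ΔS, ΔL, ΔJ).
(c)–(e): forbidden (ΔL, ΔJ).
(c)–(f): forbidden (ΔS, ΔL).
(d)–(e): forbidden (parity, ΔS).
(d)–(f): forbidden (parity, ΔL, ΔJ).
(e)–(f): forbidden (parity, ΔS, ΔL, ΔJ).
Allowed pairs: 2 of 15.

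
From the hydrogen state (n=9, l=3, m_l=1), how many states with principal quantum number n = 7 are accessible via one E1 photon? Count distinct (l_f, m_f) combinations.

6

E1 requires Δl = ±1, so l_f ∈ {2, 4}; with 0 ≤ l_f ≤ n_f−1 = 6, the allowed l_f values are {2, 4}.
For l_f = 2: m_f ∈ {m_i−1, m_i, m_i+1} ∩ [−2, 2] = {0, 1, 2} → 3 states.
For l_f = 4: m_f ∈ {m_i−1, m_i, m_i+1} ∩ [−4, 4] = {0, 1, 2} → 3 states.
Total: 6.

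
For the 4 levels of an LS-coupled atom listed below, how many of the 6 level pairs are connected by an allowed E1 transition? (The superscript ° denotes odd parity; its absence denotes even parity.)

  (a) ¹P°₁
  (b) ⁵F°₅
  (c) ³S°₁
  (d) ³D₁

(a)–(b): forbidden (parity, ΔS, ΔL, ΔJ).
(a)–(c): forbidden (parity, ΔS).
(a)–(d): forbidden (ΔS).
(b)–(c): forbidden (parity, ΔS, ΔL, ΔJ).
(b)–(d): forbidden (ΔS, ΔJ).
(c)–(d): forbidden (ΔL).
Allowed pairs: 0 of 6.

0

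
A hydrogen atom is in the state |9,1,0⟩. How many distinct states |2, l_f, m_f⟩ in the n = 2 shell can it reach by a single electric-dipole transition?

1

E1 requires Δl = ±1, so l_f ∈ {0, 2}; with 0 ≤ l_f ≤ n_f−1 = 1, the allowed l_f values are {0}.
For l_f = 0: m_f ∈ {m_i−1, m_i, m_i+1} ∩ [−0, 0] = {0} → 1 state.
Total: 1.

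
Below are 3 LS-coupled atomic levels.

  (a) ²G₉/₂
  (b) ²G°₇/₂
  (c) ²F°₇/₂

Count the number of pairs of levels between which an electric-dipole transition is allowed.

(a)–(b): allowed.
(a)–(c): allowed.
(b)–(c): forbidden (parity).
Allowed pairs: 2 of 3.

2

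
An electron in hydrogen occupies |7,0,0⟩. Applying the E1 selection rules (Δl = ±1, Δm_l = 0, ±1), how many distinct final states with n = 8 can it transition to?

E1 requires Δl = ±1, so l_f ∈ {-1, 1}; with 0 ≤ l_f ≤ n_f−1 = 7, the allowed l_f values are {1}.
For l_f = 1: m_f ∈ {m_i−1, m_i, m_i+1} ∩ [−1, 1] = {-1, 0, 1} → 3 states.
Total: 3.

3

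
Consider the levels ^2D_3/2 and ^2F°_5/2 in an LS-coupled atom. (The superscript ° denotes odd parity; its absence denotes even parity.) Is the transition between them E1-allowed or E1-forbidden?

Initial level: S=1/2, L=2, J=3/2, parity even. Final level: S=1/2, L=3, J=5/2, parity odd.
Parity must change: even → odd — passes.
ΔS = 0: S: 1/2 → 1/2 — passes.
ΔL = 0, ±1 (not L=0↔0): L: 2 → 3, ΔL = +1 — passes.
ΔJ = 0, ±1 (not J=0↔0): J: 3/2 → 5/2, ΔJ = +1 — passes.
All four E1 rules are satisfied.

allowed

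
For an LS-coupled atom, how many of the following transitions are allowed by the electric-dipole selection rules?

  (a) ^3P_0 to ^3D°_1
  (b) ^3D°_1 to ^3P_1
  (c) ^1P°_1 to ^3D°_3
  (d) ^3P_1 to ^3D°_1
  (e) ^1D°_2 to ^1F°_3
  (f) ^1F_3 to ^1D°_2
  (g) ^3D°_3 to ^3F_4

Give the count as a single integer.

5

(a) allowed
(b) allowed
(c) forbidden (parity, ΔS, ΔJ fail)
(d) allowed
(e) forbidden (parity fails)
(f) allowed
(g) allowed
Total allowed: 5 of 7.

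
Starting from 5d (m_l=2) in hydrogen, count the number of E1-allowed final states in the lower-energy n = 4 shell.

E1 requires Δl = ±1, so l_f ∈ {1, 3}; with 0 ≤ l_f ≤ n_f−1 = 3, the allowed l_f values are {1, 3}.
For l_f = 1: m_f ∈ {m_i−1, m_i, m_i+1} ∩ [−1, 1] = {1} → 1 state.
For l_f = 3: m_f ∈ {m_i−1, m_i, m_i+1} ∩ [−3, 3] = {1, 2, 3} → 3 states.
Total: 4.

4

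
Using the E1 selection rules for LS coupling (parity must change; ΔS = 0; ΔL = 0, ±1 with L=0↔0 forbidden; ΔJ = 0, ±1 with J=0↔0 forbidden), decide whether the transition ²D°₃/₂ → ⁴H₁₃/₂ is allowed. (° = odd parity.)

forbidden

Reading off the term symbols: S 1/2→3/2, L 2→5, J 3/2→13/2, parity odd→even.
ΔS = 0: S: 1/2 → 3/2 — fails.
Parity must change: odd → even — ok.
ΔL = 0, ±1 (not L=0↔0): L: 2 → 5, ΔL = +3 — fails.
ΔJ = 0, ±1 (not J=0↔0): J: 3/2 → 13/2, ΔJ = +5 — fails.
Rule(s) violated: ΔS, ΔL, ΔJ.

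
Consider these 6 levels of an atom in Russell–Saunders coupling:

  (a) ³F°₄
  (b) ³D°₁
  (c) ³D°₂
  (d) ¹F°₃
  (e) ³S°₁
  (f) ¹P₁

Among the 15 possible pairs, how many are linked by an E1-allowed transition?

0

(a)–(b): forbidden (parity, ΔJ).
(a)–(c): forbidden (parity, ΔJ).
(a)–(d): forbidden (parity, ΔS).
(a)–(e): forbidden (parity, ΔL, ΔJ).
(a)–(f): forbidden (ΔS, ΔL, ΔJ).
(b)–(c): forbidden (parity).
(b)–(d): forbidden (parity, ΔS, ΔJ).
(b)–(e): forbidden (parity, ΔL).
(b)–(f): forbidden (ΔS).
(c)–(d): forbidden (parity, ΔS).
(c)–(e): forbidden (parity, ΔL).
(c)–(f): forbidden (ΔS).
(d)–(e): forbidden (parity, ΔS, ΔL, ΔJ).
(d)–(f): forbidden (ΔL, ΔJ).
(e)–(f): forbidden (ΔS).
Allowed pairs: 0 of 15.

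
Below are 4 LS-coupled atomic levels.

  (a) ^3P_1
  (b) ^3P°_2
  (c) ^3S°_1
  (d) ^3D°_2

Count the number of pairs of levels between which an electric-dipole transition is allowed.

3

(a)–(b): allowed.
(a)–(c): allowed.
(a)–(d): allowed.
(b)–(c): forbidden (parity).
(b)–(d): forbidden (parity).
(c)–(d): forbidden (parity, ΔL).
Allowed pairs: 3 of 6.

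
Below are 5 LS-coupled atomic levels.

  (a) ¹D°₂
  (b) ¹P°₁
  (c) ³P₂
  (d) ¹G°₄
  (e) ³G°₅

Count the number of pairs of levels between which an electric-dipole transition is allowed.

(a)–(b): forbidden (parity).
(a)–(c): forbidden (ΔS).
(a)–(d): forbidden (parity, ΔL, ΔJ).
(a)–(e): forbidden (parity, ΔS, ΔL, ΔJ).
(b)–(c): forbidden (ΔS).
(b)–(d): forbidden (parity, ΔL, ΔJ).
(b)–(e): forbidden (parity, ΔS, ΔL, ΔJ).
(c)–(d): forbidden (ΔS, ΔL, ΔJ).
(c)–(e): forbidden (ΔL, ΔJ).
(d)–(e): forbidden (parity, ΔS).
Allowed pairs: 0 of 10.

0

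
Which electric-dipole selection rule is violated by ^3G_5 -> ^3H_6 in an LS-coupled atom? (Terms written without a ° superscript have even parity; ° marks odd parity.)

Initial level: S=1, L=4, J=5, parity even. Final level: S=1, L=5, J=6, parity even.
ΔS = 0: S: 1 → 1 — passes.
Parity must change: even → even — fails.
ΔJ = 0, ±1 (not J=0↔0): J: 5 → 6, ΔJ = +1 — passes.
ΔL = 0, ±1 (not L=0↔0): L: 4 → 5, ΔL = +1 — passes.

parity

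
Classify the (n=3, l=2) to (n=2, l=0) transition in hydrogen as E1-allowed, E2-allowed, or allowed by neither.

E2

Δl = 0 − 2 = -2; l_i + l_f = 2.
E1 (Δl = ±1): not satisfied.
E2 (Δl = 0,±2, l_i+l_f ≥ 2): satisfied.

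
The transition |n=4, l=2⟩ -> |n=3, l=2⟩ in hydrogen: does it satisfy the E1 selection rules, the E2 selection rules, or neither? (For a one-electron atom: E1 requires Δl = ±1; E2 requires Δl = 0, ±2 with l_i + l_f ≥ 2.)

Δl = 2 − 2 = +0; l_i + l_f = 4.
E1 (Δl = ±1): not satisfied.
E2 (Δl = 0,±2, l_i+l_f ≥ 2): satisfied.

E2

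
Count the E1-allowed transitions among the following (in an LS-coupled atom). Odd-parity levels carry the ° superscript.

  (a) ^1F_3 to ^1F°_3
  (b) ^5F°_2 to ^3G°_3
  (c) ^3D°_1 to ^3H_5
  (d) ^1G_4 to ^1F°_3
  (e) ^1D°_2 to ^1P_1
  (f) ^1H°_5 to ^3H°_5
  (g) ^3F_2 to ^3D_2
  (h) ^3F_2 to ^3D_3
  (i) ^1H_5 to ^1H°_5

(a) allowed
(b) forbidden (parity, ΔS fail)
(c) forbidden (ΔL, ΔJ fail)
(d) allowed
(e) allowed
(f) forbidden (parity, ΔS fail)
(g) forbidden (parity fails)
(h) forbidden (parity fails)
(i) allowed
Total allowed: 4 of 9.

4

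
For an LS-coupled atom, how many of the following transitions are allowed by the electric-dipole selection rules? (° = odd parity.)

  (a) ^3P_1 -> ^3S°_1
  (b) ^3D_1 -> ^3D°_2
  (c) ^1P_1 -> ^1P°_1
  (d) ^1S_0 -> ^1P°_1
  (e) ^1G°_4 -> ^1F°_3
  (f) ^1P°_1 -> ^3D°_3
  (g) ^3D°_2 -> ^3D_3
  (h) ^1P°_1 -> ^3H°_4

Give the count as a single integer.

5

(a) allowed
(b) allowed
(c) allowed
(d) allowed
(e) forbidden (parity fails)
(f) forbidden (parity, ΔS, ΔJ fail)
(g) allowed
(h) forbidden (parity, ΔS, ΔL, ΔJ fail)
Total allowed: 5 of 8.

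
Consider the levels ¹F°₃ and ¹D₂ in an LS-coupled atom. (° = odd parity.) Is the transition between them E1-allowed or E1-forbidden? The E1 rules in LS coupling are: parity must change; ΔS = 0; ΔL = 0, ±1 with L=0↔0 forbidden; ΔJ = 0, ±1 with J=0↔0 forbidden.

Reading off the term symbols: S 0→0, L 3→2, J 3→2, parity odd→even.
ΔJ = 0, ±1 (not J=0↔0): J: 3 → 2, ΔJ = -1 — satisfied.
Parity must change: odd → even — satisfied.
ΔL = 0, ±1 (not L=0↔0): L: 3 → 2, ΔL = -1 — satisfied.
ΔS = 0: S: 0 → 0 — satisfied.
All four E1 rules are satisfied.

allowed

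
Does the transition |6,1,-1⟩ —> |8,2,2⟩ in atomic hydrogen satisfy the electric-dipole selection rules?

forbidden

Initial l = 1, final l = 2, so Δl = +1. E1 requires Δl = ±1: satisfied.
Δm_l = 2 − (-1) = +3. E1 requires Δm_l = 0, ±1: violated.
The transition is electric-dipole forbidden.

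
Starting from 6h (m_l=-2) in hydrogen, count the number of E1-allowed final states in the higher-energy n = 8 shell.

E1 requires Δl = ±1, so l_f ∈ {4, 6}; with 0 ≤ l_f ≤ n_f−1 = 7, the allowed l_f values are {4, 6}.
For l_f = 4: m_f ∈ {m_i−1, m_i, m_i+1} ∩ [−4, 4] = {-3, -2, -1} → 3 states.
For l_f = 6: m_f ∈ {m_i−1, m_i, m_i+1} ∩ [−6, 6] = {-3, -2, -1} → 3 states.
Total: 6.

6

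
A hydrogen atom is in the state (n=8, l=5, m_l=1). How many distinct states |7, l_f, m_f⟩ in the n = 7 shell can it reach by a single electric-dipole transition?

6

E1 requires Δl = ±1, so l_f ∈ {4, 6}; with 0 ≤ l_f ≤ n_f−1 = 6, the allowed l_f values are {4, 6}.
For l_f = 4: m_f ∈ {m_i−1, m_i, m_i+1} ∩ [−4, 4] = {0, 1, 2} → 3 states.
For l_f = 6: m_f ∈ {m_i−1, m_i, m_i+1} ∩ [−6, 6] = {0, 1, 2} → 3 states.
Total: 6.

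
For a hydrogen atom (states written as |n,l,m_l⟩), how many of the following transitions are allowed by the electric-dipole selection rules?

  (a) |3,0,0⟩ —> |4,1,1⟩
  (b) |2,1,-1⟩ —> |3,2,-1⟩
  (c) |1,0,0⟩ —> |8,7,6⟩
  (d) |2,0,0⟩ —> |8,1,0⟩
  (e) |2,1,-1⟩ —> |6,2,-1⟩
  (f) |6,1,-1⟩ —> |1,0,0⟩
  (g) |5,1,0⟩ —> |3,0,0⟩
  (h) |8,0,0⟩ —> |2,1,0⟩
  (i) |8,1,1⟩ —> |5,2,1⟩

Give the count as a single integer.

8

(a) allowed
(b) allowed
(c) forbidden — Δl = +7 (E1 requires Δl = ±1); Δm_l = +6 (E1 requires Δm_l = 0, ±1)
(d) allowed
(e) allowed
(f) allowed
(g) allowed
(h) allowed
(i) allowed
Total allowed: 8 of 9.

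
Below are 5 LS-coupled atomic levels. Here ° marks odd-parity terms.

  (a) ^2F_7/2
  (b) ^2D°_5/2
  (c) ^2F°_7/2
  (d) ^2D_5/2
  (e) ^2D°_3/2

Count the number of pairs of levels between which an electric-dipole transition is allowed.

(a)–(b): allowed.
(a)–(c): allowed.
(a)–(d): forbidden (parity).
(a)–(e): forbidden (ΔJ).
(b)–(c): forbidden (parity).
(b)–(d): allowed.
(b)–(e): forbidden (parity).
(c)–(d): allowed.
(c)–(e): forbidden (parity, ΔJ).
(d)–(e): allowed.
Allowed pairs: 5 of 10.

5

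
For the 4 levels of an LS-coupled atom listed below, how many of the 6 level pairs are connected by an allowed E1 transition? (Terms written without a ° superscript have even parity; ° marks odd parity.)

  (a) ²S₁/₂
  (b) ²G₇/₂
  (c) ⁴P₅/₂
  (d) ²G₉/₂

(a)–(b): forbidden (parity, ΔL, ΔJ).
(a)–(c): forbidden (parity, ΔS, ΔJ).
(a)–(d): forbidden (parity, ΔL, ΔJ).
(b)–(c): forbidden (parity, ΔS, ΔL).
(b)–(d): forbidden (parity).
(c)–(d): forbidden (parity, ΔS, ΔL, ΔJ).
Allowed pairs: 0 of 6.

0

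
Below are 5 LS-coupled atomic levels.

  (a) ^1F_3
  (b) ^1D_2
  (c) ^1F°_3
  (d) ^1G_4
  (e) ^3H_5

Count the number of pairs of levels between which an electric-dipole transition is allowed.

3

(a)–(b): forbidden (parity).
(a)–(c): allowed.
(a)–(d): forbidden (parity).
(a)–(e): forbidden (parity, ΔS, ΔL, ΔJ).
(b)–(c): allowed.
(b)–(d): forbidden (parity, ΔL, ΔJ).
(b)–(e): forbidden (parity, ΔS, ΔL, ΔJ).
(c)–(d): allowed.
(c)–(e): forbidden (ΔS, ΔL, ΔJ).
(d)–(e): forbidden (parity, ΔS).
Allowed pairs: 3 of 10.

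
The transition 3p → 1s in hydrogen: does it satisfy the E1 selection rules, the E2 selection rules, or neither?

Δl = 0 − 1 = -1; l_i + l_f = 1.
E1 (Δl = ±1): satisfied.
E2 (Δl = 0,±2, l_i+l_f ≥ 2): not satisfied.

E1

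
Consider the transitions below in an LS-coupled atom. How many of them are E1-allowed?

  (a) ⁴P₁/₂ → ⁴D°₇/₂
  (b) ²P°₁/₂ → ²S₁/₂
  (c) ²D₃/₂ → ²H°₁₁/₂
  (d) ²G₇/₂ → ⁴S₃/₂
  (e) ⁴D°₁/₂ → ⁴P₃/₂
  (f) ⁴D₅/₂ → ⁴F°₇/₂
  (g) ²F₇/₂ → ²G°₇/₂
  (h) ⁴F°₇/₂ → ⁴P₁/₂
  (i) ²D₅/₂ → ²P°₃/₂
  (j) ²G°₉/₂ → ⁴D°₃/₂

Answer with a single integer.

5

(a) forbidden (ΔJ fails)
(b) allowed
(c) forbidden (ΔL, ΔJ fail)
(d) forbidden (parity, ΔS, ΔL, ΔJ fail)
(e) allowed
(f) allowed
(g) allowed
(h) forbidden (ΔL, ΔJ fail)
(i) allowed
(j) forbidden (parity, ΔS, ΔL, ΔJ fail)
Total allowed: 5 of 10.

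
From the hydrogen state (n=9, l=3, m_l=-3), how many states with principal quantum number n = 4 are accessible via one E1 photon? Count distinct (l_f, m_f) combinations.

E1 requires Δl = ±1, so l_f ∈ {2, 4}; with 0 ≤ l_f ≤ n_f−1 = 3, the allowed l_f values are {2}.
For l_f = 2: m_f ∈ {m_i−1, m_i, m_i+1} ∩ [−2, 2] = {-2} → 1 state.
Total: 1.

1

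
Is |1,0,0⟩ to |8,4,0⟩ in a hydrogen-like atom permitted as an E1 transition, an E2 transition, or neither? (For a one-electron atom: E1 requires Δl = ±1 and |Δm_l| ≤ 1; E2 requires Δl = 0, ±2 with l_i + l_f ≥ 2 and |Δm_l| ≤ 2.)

Δl = 4 − 0 = +4; l_i + l_f = 4.
Δm_l = +0.
E1 (Δl = ±1, |Δm_l| ≤ 1): not satisfied.
E2 (Δl = 0,±2, l_i+l_f ≥ 2, |Δm_l| ≤ 2): not satisfied.

neither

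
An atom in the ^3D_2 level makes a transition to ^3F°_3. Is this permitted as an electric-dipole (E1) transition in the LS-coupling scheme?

allowed

Parity must change: even → odd — passes.
ΔS = 0: S: 1 → 1 — passes.
ΔL = 0, ±1 (not L=0↔0): L: 2 → 3, ΔL = +1 — passes.
ΔJ = 0, ±1 (not J=0↔0): J: 2 → 3, ΔJ = +1 — passes.
All four E1 rules are satisfied.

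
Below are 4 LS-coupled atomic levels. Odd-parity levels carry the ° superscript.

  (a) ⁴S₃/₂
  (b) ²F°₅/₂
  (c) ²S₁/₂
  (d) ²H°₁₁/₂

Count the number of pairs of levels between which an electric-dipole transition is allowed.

0

(a)–(b): forbidden (ΔS, ΔL).
(a)–(c): forbidden (parity, ΔS, ΔL).
(a)–(d): forbidden (ΔS, ΔL, ΔJ).
(b)–(c): forbidden (ΔL, ΔJ).
(b)–(d): forbidden (parity, ΔL, ΔJ).
(c)–(d): forbidden (ΔL, ΔJ).
Allowed pairs: 0 of 6.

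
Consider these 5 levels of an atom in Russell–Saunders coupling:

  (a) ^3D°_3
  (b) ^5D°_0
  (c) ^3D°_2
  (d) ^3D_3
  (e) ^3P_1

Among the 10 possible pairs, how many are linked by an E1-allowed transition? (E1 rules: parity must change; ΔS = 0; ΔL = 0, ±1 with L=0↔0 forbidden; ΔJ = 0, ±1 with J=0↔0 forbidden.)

3

(a)–(b): forbidden (parity, ΔS, ΔJ).
(a)–(c): forbidden (parity).
(a)–(d): allowed.
(a)–(e): forbidden (ΔJ).
(b)–(c): forbidden (parity, ΔS, ΔJ).
(b)–(d): forbidden (ΔS, ΔJ).
(b)–(e): forbidden (ΔS).
(c)–(d): allowed.
(c)–(e): allowed.
(d)–(e): forbidden (parity, ΔJ).
Allowed pairs: 3 of 10.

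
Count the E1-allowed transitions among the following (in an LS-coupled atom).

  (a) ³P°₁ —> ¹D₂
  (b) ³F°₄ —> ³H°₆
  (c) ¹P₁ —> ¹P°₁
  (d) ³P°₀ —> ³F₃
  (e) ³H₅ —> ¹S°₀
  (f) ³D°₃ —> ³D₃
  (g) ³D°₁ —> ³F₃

2

(a) forbidden (ΔS fails)
(b) forbidden (parity, ΔL, ΔJ fail)
(c) allowed
(d) forbidden (ΔL, ΔJ fail)
(e) forbidden (ΔS, ΔL, ΔJ fail)
(f) allowed
(g) forbidden (ΔJ fails)
Total allowed: 2 of 7.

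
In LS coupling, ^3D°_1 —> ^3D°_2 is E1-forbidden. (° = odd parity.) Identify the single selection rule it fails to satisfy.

ΔJ = 0, ±1 (not J=0↔0): J: 1 → 2, ΔJ = +1 — ✓.
Parity must change: odd → odd — ✗.
ΔL = 0, ±1 (not L=0↔0): L: 2 → 2, ΔL = +0 — ✓.
ΔS = 0: S: 1 → 1 — ✓.

parity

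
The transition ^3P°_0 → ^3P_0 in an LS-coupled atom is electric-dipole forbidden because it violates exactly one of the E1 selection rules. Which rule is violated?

the J=0 ↔ J=0 exclusion

Initial level: S=1, L=1, J=0, parity odd. Final level: S=1, L=1, J=0, parity even.
Parity must change: odd → even — ok.
ΔS = 0: S: 1 → 1 — ok.
ΔL = 0, ±1 (not L=0↔0): L: 1 → 1, ΔL = +0 — ok.
ΔJ = 0, ±1 (not J=0↔0): J: 0 → 0, ΔJ = +0 — fails.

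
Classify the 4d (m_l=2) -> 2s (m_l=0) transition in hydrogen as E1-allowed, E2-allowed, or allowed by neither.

Δl = 0 − 2 = -2; l_i + l_f = 2.
Δm_l = -2.
E1 (Δl = ±1, |Δm_l| ≤ 1): not satisfied.
E2 (Δl = 0,±2, l_i+l_f ≥ 2, |Δm_l| ≤ 2): satisfied.

E2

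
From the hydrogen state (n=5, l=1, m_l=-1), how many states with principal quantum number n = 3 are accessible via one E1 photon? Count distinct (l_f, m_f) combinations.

4

E1 requires Δl = ±1, so l_f ∈ {0, 2}; with 0 ≤ l_f ≤ n_f−1 = 2, the allowed l_f values are {0, 2}.
For l_f = 0: m_f ∈ {m_i−1, m_i, m_i+1} ∩ [−0, 0] = {0} → 1 state.
For l_f = 2: m_f ∈ {m_i−1, m_i, m_i+1} ∩ [−2, 2] = {-2, -1, 0} → 3 states.
Total: 4.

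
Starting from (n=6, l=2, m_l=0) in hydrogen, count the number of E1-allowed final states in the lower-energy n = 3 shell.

3

E1 requires Δl = ±1, so l_f ∈ {1, 3}; with 0 ≤ l_f ≤ n_f−1 = 2, the allowed l_f values are {1}.
For l_f = 1: m_f ∈ {m_i−1, m_i, m_i+1} ∩ [−1, 1] = {-1, 0, 1} → 3 states.
Total: 3.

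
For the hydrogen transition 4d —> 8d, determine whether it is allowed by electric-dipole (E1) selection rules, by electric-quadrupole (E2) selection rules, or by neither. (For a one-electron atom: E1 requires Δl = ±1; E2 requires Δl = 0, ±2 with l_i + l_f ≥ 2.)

E2

Δl = 2 − 2 = +0; l_i + l_f = 4.
E1 (Δl = ±1): not satisfied.
E2 (Δl = 0,±2, l_i+l_f ≥ 2): satisfied.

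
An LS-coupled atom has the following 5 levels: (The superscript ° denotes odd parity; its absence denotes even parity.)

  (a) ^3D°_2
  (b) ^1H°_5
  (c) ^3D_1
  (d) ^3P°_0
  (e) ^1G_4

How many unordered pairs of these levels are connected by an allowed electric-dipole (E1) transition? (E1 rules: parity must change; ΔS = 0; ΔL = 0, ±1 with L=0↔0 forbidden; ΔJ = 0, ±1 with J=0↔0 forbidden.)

(a)–(b): forbidden (parity, ΔS, ΔL, ΔJ).
(a)–(c): allowed.
(a)–(d): forbidden (parity, ΔJ).
(a)–(e): forbidden (ΔS, ΔL, ΔJ).
(b)–(c): forbidden (ΔS, ΔL, ΔJ).
(b)–(d): forbidden (parity, ΔS, ΔL, ΔJ).
(b)–(e): allowed.
(c)–(d): allowed.
(c)–(e): forbidden (parity, ΔS, ΔL, ΔJ).
(d)–(e): forbidden (ΔS, ΔL, ΔJ).
Allowed pairs: 3 of 10.

3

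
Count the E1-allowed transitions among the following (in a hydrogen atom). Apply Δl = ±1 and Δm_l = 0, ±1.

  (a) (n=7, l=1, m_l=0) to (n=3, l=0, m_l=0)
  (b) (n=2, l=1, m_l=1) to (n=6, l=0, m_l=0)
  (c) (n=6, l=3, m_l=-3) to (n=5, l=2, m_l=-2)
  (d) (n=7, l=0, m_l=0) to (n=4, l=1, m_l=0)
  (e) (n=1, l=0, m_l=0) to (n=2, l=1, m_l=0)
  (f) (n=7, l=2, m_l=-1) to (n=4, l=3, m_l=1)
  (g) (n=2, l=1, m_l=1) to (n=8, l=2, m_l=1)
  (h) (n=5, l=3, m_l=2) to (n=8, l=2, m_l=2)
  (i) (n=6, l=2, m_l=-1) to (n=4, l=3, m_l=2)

(a) allowed
(b) allowed
(c) allowed
(d) allowed
(e) allowed
(f) forbidden — Δm_l = +2 (E1 requires Δm_l = 0, ±1)
(g) allowed
(h) allowed
(i) forbidden — Δm_l = +3 (E1 requires Δm_l = 0, ±1)
Total allowed: 7 of 9.

7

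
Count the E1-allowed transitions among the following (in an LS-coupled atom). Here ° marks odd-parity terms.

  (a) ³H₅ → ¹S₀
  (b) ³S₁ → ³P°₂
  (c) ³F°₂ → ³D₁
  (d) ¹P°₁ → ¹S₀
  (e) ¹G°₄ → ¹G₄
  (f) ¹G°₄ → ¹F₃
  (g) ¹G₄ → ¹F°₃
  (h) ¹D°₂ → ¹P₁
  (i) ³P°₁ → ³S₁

8

(a) forbidden (parity, ΔS, ΔL, ΔJ fail)
(b) allowed
(c) allowed
(d) allowed
(e) allowed
(f) allowed
(g) allowed
(h) allowed
(i) allowed
Total allowed: 8 of 9.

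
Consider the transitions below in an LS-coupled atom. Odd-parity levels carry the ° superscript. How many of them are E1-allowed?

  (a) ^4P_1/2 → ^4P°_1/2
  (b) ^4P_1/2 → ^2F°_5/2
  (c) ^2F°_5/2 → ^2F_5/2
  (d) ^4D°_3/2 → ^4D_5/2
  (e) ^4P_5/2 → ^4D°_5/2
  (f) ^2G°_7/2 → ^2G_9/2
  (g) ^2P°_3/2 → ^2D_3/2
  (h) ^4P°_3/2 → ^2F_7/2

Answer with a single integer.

(a) allowed
(b) forbidden (ΔS, ΔL, ΔJ fail)
(c) allowed
(d) allowed
(e) allowed
(f) allowed
(g) allowed
(h) forbidden (ΔS, ΔL, ΔJ fail)
Total allowed: 6 of 8.

6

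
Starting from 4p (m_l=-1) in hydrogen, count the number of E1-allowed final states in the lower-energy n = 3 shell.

4

E1 requires Δl = ±1, so l_f ∈ {0, 2}; with 0 ≤ l_f ≤ n_f−1 = 2, the allowed l_f values are {0, 2}.
For l_f = 0: m_f ∈ {m_i−1, m_i, m_i+1} ∩ [−0, 0] = {0} → 1 state.
For l_f = 2: m_f ∈ {m_i−1, m_i, m_i+1} ∩ [−2, 2] = {-2, -1, 0} → 3 states.
Total: 4.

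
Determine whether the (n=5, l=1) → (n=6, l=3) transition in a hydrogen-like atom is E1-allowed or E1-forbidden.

forbidden

l: 1 → 3 (Δl = +2). Δl = ±1 fails.
The transition is electric-dipole forbidden.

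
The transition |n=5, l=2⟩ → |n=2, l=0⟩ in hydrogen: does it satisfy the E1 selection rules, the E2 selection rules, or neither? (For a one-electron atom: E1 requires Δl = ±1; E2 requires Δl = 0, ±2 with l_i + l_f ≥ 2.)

Δl = 0 − 2 = -2; l_i + l_f = 2.
E1 (Δl = ±1): not satisfied.
E2 (Δl = 0,±2, l_i+l_f ≥ 2): satisfied.

E2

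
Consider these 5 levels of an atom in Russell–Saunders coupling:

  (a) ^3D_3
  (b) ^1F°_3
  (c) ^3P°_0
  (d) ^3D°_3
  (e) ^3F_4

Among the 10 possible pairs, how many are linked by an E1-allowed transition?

(a)–(b): forbidden (ΔS).
(a)–(c): forbidden (ΔJ).
(a)–(d): allowed.
(a)–(e): forbidden (parity).
(b)–(c): forbidden (parity, ΔS, ΔL, ΔJ).
(b)–(d): forbidden (parity, ΔS).
(b)–(e): forbidden (ΔS).
(c)–(d): forbidden (parity, ΔJ).
(c)–(e): forbidden (ΔL, ΔJ).
(d)–(e): allowed.
Allowed pairs: 2 of 10.

2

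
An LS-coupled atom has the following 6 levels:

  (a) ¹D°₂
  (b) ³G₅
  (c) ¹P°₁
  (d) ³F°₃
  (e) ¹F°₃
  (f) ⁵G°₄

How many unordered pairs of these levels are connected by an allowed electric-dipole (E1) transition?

0

(a)–(b): forbidden (ΔS, ΔL, ΔJ).
(a)–(c): forbidden (parity).
(a)–(d): forbidden (parity, ΔS).
(a)–(e): forbidden (parity).
(a)–(f): forbidden (parity, ΔS, ΔL, ΔJ).
(b)–(c): forbidden (ΔS, ΔL, ΔJ).
(b)–(d): forbidden (ΔJ).
(b)–(e): forbidden (ΔS, ΔJ).
(b)–(f): forbidden (ΔS).
(c)–(d): forbidden (parity, ΔS, ΔL, ΔJ).
(c)–(e): forbidden (parity, ΔL, ΔJ).
(c)–(f): forbidden (parity, ΔS, ΔL, ΔJ).
(d)–(e): forbidden (parity, ΔS).
(d)–(f): forbidden (parity, ΔS).
(e)–(f): forbidden (parity, ΔS).
Allowed pairs: 0 of 15.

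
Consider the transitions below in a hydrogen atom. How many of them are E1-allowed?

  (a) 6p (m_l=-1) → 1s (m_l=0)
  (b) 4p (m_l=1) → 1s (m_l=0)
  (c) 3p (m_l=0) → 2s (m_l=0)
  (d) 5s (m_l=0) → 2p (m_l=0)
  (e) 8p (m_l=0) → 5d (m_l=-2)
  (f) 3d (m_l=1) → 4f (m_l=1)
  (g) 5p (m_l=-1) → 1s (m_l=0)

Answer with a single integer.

(a) allowed
(b) allowed
(c) allowed
(d) allowed
(e) forbidden — Δm_l = -2 (E1 requires Δm_l = 0, ±1)
(f) allowed
(g) allowed
Total allowed: 6 of 7.

6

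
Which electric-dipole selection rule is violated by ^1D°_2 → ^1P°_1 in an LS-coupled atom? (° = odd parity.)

parity

Initial level: S=0, L=2, J=2, parity odd. Final level: S=0, L=1, J=1, parity odd.
Parity must change: odd → odd — violated.
ΔS = 0: S: 0 → 0 — satisfied.
ΔL = 0, ±1 (not L=0↔0): L: 2 → 1, ΔL = -1 — satisfied.
ΔJ = 0, ±1 (not J=0↔0): J: 2 → 1, ΔJ = -1 — satisfied.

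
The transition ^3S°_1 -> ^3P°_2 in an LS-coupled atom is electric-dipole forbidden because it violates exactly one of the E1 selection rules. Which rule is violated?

parity

Parity must change: odd → odd — fails.
ΔS = 0: S: 1 → 1 — passes.
ΔL = 0, ±1 (not L=0↔0): L: 0 → 1, ΔL = +1 — passes.
ΔJ = 0, ±1 (not J=0↔0): J: 1 → 2, ΔJ = +1 — passes.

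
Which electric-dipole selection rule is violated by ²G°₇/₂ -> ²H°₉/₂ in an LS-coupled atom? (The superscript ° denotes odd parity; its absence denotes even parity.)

parity

Initial level: S=1/2, L=4, J=7/2, parity odd. Final level: S=1/2, L=5, J=9/2, parity odd.
Parity must change: odd → odd — fails.
ΔL = 0, ±1 (not L=0↔0): L: 4 → 5, ΔL = +1 — ok.
ΔS = 0: S: 1/2 → 1/2 — ok.
ΔJ = 0, ±1 (not J=0↔0): J: 7/2 → 9/2, ΔJ = +1 — ok.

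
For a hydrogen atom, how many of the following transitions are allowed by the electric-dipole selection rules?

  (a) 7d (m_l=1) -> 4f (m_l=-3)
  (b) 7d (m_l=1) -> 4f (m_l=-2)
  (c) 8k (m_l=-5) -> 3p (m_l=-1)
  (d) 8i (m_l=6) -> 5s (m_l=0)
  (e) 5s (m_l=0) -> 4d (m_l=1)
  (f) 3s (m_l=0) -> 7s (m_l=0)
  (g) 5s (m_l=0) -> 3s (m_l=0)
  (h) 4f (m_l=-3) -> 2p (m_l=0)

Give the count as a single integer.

0

(a) forbidden — Δm_l = -4 (E1 requires Δm_l = 0, ±1)
(b) forbidden — Δm_l = -3 (E1 requires Δm_l = 0, ±1)
(c) forbidden — Δl = -6 (E1 requires Δl = ±1); Δm_l = +4 (E1 requires Δm_l = 0, ±1)
(d) forbidden — Δl = -6 (E1 requires Δl = ±1); Δm_l = -6 (E1 requires Δm_l = 0, ±1)
(e) forbidden — Δl = +2 (E1 requires Δl = ±1)
(f) forbidden — Δl = +0 (E1 requires Δl = ±1)
(g) forbidden — Δl = +0 (E1 requires Δl = ±1)
(h) forbidden — Δl = -2 (E1 requires Δl = ±1); Δm_l = +3 (E1 requires Δm_l = 0, ±1)
Total allowed: 0 of 8.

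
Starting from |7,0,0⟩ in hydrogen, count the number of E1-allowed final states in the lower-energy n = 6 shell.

3

E1 requires Δl = ±1, so l_f ∈ {-1, 1}; with 0 ≤ l_f ≤ n_f−1 = 5, the allowed l_f values are {1}.
For l_f = 1: m_f ∈ {m_i−1, m_i, m_i+1} ∩ [−1, 1] = {-1, 0, 1} → 3 states.
Total: 3.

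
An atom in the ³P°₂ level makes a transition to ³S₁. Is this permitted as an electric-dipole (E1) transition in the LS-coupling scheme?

Reading off the term symbols: S 1→1, L 1→0, J 2→1, parity odd→even.
ΔL = 0, ±1 (not L=0↔0): L: 1 → 0, ΔL = -1 — satisfied.
ΔJ = 0, ±1 (not J=0↔0): J: 2 → 1, ΔJ = -1 — satisfied.
Parity must change: odd → even — satisfied.
ΔS = 0: S: 1 → 1 — satisfied.
All four E1 rules are satisfied.

allowed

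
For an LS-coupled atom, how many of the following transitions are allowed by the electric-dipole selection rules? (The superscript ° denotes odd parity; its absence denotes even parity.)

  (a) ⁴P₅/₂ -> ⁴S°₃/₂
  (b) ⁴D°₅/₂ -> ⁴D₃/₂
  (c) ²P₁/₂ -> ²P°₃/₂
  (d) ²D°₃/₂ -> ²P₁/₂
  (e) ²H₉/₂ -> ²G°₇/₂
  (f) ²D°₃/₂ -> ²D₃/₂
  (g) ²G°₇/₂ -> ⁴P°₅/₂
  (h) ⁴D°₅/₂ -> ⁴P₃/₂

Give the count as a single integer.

(a) allowed
(b) allowed
(c) allowed
(d) allowed
(e) allowed
(f) allowed
(g) forbidden (parity, ΔS, ΔL fail)
(h) allowed
Total allowed: 7 of 8.

7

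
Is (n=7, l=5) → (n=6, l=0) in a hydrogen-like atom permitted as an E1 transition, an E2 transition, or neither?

Δl = 0 − 5 = -5; l_i + l_f = 5.
E1 (Δl = ±1): not satisfied.
E2 (Δl = 0,±2, l_i+l_f ≥ 2): not satisfied.

neither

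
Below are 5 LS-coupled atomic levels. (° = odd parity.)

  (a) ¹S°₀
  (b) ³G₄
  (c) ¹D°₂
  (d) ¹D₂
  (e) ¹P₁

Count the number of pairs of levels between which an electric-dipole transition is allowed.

(a)–(b): forbidden (ΔS, ΔL, ΔJ).
(a)–(c): forbidden (parity, ΔL, ΔJ).
(a)–(d): forbidden (ΔL, ΔJ).
(a)–(e): allowed.
(b)–(c): forbidden (ΔS, ΔL, ΔJ).
(b)–(d): forbidden (parity, ΔS, ΔL, ΔJ).
(b)–(e): forbidden (parity, ΔS, ΔL, ΔJ).
(c)–(d): allowed.
(c)–(e): allowed.
(d)–(e): forbidden (parity).
Allowed pairs: 3 of 10.

3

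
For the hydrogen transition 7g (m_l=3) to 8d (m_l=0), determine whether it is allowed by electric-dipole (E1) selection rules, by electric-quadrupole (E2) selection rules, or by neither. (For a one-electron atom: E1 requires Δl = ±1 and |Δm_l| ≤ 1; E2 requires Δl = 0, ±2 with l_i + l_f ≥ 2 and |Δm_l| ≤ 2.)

neither

Δl = 2 − 4 = -2; l_i + l_f = 6.
Δm_l = -3.
E1 (Δl = ±1, |Δm_l| ≤ 1): not satisfied.
E2 (Δl = 0,±2, l_i+l_f ≥ 2, |Δm_l| ≤ 2): not satisfied.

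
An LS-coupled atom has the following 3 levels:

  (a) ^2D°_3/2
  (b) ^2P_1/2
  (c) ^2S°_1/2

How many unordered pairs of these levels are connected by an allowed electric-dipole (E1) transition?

2

(a)–(b): allowed.
(a)–(c): forbidden (parity, ΔL).
(b)–(c): allowed.
Allowed pairs: 2 of 3.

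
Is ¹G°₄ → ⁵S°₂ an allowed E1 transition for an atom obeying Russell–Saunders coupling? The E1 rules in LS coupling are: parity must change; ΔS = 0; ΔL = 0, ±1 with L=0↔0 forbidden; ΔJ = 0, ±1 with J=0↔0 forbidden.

forbidden

ΔJ = 0, ±1 (not J=0↔0): J: 4 → 2, ΔJ = -2 — ✗.
ΔL = 0, ±1 (not L=0↔0): L: 4 → 0, ΔL = -4 — ✗.
ΔS = 0: S: 0 → 2 — ✗.
Parity must change: odd → odd — ✗.
Rule(s) violated: parity, ΔS, ΔL, ΔJ.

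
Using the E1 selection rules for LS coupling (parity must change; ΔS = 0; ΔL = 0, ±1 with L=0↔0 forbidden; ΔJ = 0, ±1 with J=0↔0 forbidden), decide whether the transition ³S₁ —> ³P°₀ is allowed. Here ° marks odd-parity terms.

allowed

Reading off the term symbols: S 1→1, L 0→1, J 1→0, parity even→odd.
Parity must change: even → odd — ✓.
ΔS = 0: S: 1 → 1 — ✓.
ΔL = 0, ±1 (not L=0↔0): L: 0 → 1, ΔL = +1 — ✓.
ΔJ = 0, ±1 (not J=0↔0): J: 1 → 0, ΔJ = -1 — ✓.
All four E1 rules are satisfied.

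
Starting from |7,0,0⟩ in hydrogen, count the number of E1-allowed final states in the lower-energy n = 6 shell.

3

E1 requires Δl = ±1, so l_f ∈ {-1, 1}; with 0 ≤ l_f ≤ n_f−1 = 5, the allowed l_f values are {1}.
For l_f = 1: m_f ∈ {m_i−1, m_i, m_i+1} ∩ [−1, 1] = {-1, 0, 1} → 3 states.
Total: 3.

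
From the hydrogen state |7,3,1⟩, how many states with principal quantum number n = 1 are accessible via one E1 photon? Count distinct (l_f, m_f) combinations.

E1 requires l_f ∈ {2, 4}, but neither lies in [0, 0], so no final state is reachable.
Total: 0.

0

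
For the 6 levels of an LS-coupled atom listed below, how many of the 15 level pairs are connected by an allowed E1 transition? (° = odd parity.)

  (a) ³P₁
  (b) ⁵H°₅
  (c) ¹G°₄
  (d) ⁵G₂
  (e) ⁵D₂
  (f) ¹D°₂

0

(a)–(b): forbidden (ΔS, ΔL, ΔJ).
(a)–(c): forbidden (ΔS, ΔL, ΔJ).
(a)–(d): forbidden (parity, ΔS, ΔL).
(a)–(e): forbidden (parity, ΔS).
(a)–(f): forbidden (ΔS).
(b)–(c): forbidden (parity, ΔS).
(b)–(d): forbidden (ΔJ).
(b)–(e): forbidden (ΔL, ΔJ).
(b)–(f): forbidden (parity, ΔS, ΔL, ΔJ).
(c)–(d): forbidden (ΔS, ΔJ).
(c)–(e): forbidden (ΔS, ΔL, ΔJ).
(c)–(f): forbidden (parity, ΔL, ΔJ).
(d)–(e): forbidden (parity, ΔL).
(d)–(f): forbidden (ΔS, ΔL).
(e)–(f): forbidden (ΔS).
Allowed pairs: 0 of 15.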